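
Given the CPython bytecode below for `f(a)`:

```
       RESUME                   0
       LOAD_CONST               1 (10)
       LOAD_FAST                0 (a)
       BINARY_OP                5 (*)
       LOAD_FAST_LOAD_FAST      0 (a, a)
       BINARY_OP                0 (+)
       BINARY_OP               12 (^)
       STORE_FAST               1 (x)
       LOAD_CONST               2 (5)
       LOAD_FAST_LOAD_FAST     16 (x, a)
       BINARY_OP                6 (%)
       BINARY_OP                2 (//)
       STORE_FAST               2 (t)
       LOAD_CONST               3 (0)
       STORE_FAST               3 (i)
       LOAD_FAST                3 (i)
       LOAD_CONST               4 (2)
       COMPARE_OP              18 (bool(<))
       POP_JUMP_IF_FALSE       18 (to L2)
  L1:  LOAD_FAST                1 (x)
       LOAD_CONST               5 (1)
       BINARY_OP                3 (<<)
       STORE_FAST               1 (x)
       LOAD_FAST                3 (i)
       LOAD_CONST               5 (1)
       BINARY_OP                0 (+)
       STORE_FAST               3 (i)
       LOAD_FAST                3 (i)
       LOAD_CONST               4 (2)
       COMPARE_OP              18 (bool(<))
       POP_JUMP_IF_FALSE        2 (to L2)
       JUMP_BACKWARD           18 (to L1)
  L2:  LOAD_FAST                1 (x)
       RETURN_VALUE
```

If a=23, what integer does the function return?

800

LOAD_CONST → push 10. Stack: [10]
LOAD_FAST a → push 23. Stack: [10, 23]
BINARY_OP * → 10 * 23 = 230. Stack: [230]
LOAD_FAST_LOAD_FAST a,a → push 23,23. Stack: [230, 23, 23]
BINARY_OP + → 23 + 23 = 46. Stack: [230, 46]
BINARY_OP ^ → 230 ^ 46 = 200. Stack: [200]
STORE_FAST x → x=200. Stack: []
LOAD_CONST → push 5. Stack: [5]
LOAD_FAST_LOAD_FAST x,a → push 200,23. Stack: [5, 200, 23]
BINARY_OP % → 200 % 23 = 16. Stack: [5, 16]
BINARY_OP // → 5 // 16 = 0. Stack: [0]
STORE_FAST t → t=0. Stack: []
LOAD_CONST → push 0. Stack: [0]
STORE_FAST i → i=0. Stack: []
LOAD_FAST i → push 0. Stack: [0]
LOAD_CONST → push 2. Stack: [0, 2]
COMPARE_OP bool(<) → 0 vs 2 = True. Stack: [True]
POP_JUMP_IF_FALSE → pop True; no jump. Stack: []
LOAD_FAST x → push 200. Stack: [200]
LOAD_CONST → push 1. Stack: [200, 1]
BINARY_OP << → 200 << 1 = 400. Stack: [400]
STORE_FAST x → x=400. Stack: []
LOAD_FAST i → push 0. Stack: [0]
LOAD_CONST → push 1. Stack: [0, 1]
BINARY_OP + → 0 + 1 = 1. Stack: [1]
STORE_FAST i → i=1. Stack: []
LOAD_FAST i → push 1. Stack: [1]
LOAD_CONST → push 2. Stack: [1, 2]
COMPARE_OP bool(<) → 1 vs 2 = True. Stack: [True]
POP_JUMP_IF_FALSE → pop True; no jump. Stack: []
LOAD_FAST x → push 400. Stack: [400]
LOAD_CONST → push 1. Stack: [400, 1]
BINARY_OP << → 400 << 1 = 800. Stack: [800]
STORE_FAST x → x=800. Stack: []
LOAD_FAST i → push 1. Stack: [1]
LOAD_CONST → push 1. Stack: [1, 1]
BINARY_OP + → 1 + 1 = 2. Stack: [2]
STORE_FAST i → i=2. Stack: []
LOAD_FAST i → push 2. Stack: [2]
LOAD_CONST → push 2. Stack: [2, 2]
COMPARE_OP bool(<) → 2 vs 2 = False. Stack: [False]
POP_JUMP_IF_FALSE → pop False; jump. Stack: []
LOAD_FAST x → push 800. Stack: [800]
RETURN_VALUE → return 800.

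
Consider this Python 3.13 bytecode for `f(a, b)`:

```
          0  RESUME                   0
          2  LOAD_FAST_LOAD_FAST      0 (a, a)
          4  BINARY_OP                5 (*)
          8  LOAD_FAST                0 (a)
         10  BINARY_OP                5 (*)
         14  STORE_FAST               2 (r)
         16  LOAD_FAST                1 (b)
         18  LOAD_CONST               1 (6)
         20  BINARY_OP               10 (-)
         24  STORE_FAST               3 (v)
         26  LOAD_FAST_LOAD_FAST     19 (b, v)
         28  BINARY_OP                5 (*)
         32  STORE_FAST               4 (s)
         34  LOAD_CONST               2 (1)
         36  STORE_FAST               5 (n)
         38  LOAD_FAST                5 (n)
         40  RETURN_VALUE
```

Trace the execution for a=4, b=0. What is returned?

LOAD_FAST_LOAD_FAST a,a → push 4,4. Stack: [4, 4]
BINARY_OP * → 4 * 4 = 16. Stack: [16]
LOAD_FAST a → push 4. Stack: [16, 4]
BINARY_OP * → 16 * 4 = 64. Stack: [64]
STORE_FAST r → r=64. Stack: []
LOAD_FAST b → push 0. Stack: [0]
LOAD_CONST → push 6. Stack: [0, 6]
BINARY_OP - → 0 - 6 = -6. Stack: [-6]
STORE_FAST v → v=-6. Stack: []
LOAD_FAST_LOAD_FAST b,v → push 0,-6. Stack: [0, -6]
BINARY_OP * → 0 * -6 = 0. Stack: [0]
STORE_FAST s → s=0. Stack: []
LOAD_CONST → push 1. Stack: [1]
STORE_FAST n → n=1. Stack: []
LOAD_FAST n → push 1. Stack: [1]
RETURN_VALUE → return 1.

1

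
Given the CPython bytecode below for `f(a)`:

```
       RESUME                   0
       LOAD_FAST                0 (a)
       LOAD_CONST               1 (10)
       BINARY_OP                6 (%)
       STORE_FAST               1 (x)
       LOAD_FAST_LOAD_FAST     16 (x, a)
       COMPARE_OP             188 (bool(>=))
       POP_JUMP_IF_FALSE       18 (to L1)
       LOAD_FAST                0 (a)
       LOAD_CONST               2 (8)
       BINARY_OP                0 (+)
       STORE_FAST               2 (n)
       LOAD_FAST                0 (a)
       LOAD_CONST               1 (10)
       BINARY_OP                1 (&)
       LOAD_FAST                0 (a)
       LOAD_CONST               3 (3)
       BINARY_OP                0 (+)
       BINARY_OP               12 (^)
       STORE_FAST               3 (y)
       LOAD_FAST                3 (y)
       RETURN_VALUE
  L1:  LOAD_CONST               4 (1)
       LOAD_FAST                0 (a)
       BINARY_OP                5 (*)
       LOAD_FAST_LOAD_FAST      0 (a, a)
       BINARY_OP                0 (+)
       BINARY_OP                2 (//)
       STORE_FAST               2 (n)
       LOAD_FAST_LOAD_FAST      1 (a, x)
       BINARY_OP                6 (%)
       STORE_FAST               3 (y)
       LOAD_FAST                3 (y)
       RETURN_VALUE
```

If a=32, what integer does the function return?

0

LOAD_FAST a → push 32. Stack: [32]
LOAD_CONST → push 10. Stack: [32, 10]
BINARY_OP % → 32 % 10 = 2. Stack: [2]
STORE_FAST x → x=2. Stack: []
LOAD_FAST_LOAD_FAST x,a → push 2,32. Stack: [2, 32]
COMPARE_OP bool(>=) → 2 vs 32 = False. Stack: [False]
POP_JUMP_IF_FALSE → pop False; jump. Stack: []
LOAD_CONST → push 1. Stack: [1]
LOAD_FAST a → push 32. Stack: [1, 32]
BINARY_OP * → 1 * 32 = 32. Stack: [32]
LOAD_FAST_LOAD_FAST a,a → push 32,32. Stack: [32, 32, 32]
BINARY_OP + → 32 + 32 = 64. Stack: [32, 64]
BINARY_OP // → 32 // 64 = 0. Stack: [0]
STORE_FAST n → n=0. Stack: []
LOAD_FAST_LOAD_FAST a,x → push 32,2. Stack: [32, 2]
BINARY_OP % → 32 % 2 = 0. Stack: [0]
STORE_FAST y → y=0. Stack: []
LOAD_FAST y → push 0. Stack: [0]
RETURN_VALUE → return 0.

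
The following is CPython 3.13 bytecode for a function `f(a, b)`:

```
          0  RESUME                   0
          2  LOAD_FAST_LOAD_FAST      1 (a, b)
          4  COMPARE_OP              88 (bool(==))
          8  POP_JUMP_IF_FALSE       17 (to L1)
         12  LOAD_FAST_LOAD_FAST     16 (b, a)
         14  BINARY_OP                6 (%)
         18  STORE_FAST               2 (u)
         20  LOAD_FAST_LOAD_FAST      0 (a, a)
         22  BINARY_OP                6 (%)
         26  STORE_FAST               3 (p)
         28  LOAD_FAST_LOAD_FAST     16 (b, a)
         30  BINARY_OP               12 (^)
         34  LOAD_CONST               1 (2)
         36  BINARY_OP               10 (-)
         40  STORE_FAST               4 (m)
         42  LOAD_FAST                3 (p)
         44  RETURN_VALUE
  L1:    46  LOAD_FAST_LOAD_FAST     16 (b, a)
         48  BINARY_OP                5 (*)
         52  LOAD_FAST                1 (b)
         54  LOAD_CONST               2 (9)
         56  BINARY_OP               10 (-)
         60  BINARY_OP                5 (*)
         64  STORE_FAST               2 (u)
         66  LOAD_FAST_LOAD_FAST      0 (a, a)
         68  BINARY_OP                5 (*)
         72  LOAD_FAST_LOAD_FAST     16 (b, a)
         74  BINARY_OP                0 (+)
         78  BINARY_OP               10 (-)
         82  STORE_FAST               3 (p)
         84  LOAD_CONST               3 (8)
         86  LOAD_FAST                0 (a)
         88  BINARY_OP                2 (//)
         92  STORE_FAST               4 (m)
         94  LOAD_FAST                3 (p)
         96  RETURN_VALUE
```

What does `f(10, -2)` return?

92

LOAD_FAST_LOAD_FAST a,b → push 10,-2. Stack: [10, -2]
COMPARE_OP bool(==) → 10 vs -2 = False. Stack: [False]
POP_JUMP_IF_FALSE → pop False; jump. Stack: []
LOAD_FAST_LOAD_FAST b,a → push -2,10. Stack: [-2, 10]
BINARY_OP * → -2 * 10 = -20. Stack: [-20]
LOAD_FAST b → push -2. Stack: [-20, -2]
LOAD_CONST → push 9. Stack: [-20, -2, 9]
BINARY_OP - → -2 - 9 = -11. Stack: [-20, -11]
BINARY_OP * → -20 * -11 = 220. Stack: [220]
STORE_FAST u → u=220. Stack: []
LOAD_FAST_LOAD_FAST a,a → push 10,10. Stack: [10, 10]
BINARY_OP * → 10 * 10 = 100. Stack: [100]
LOAD_FAST_LOAD_FAST b,a → push -2,10. Stack: [100, -2, 10]
BINARY_OP + → -2 + 10 = 8. Stack: [100, 8]
BINARY_OP - → 100 - 8 = 92. Stack: [92]
STORE_FAST p → p=92. Stack: []
LOAD_CONST → push 8. Stack: [8]
LOAD_FAST a → push 10. Stack: [8, 10]
BINARY_OP // → 8 // 10 = 0. Stack: [0]
STORE_FAST m → m=0. Stack: []
LOAD_FAST p → push 92. Stack: [92]
RETURN_VALUE → return 92.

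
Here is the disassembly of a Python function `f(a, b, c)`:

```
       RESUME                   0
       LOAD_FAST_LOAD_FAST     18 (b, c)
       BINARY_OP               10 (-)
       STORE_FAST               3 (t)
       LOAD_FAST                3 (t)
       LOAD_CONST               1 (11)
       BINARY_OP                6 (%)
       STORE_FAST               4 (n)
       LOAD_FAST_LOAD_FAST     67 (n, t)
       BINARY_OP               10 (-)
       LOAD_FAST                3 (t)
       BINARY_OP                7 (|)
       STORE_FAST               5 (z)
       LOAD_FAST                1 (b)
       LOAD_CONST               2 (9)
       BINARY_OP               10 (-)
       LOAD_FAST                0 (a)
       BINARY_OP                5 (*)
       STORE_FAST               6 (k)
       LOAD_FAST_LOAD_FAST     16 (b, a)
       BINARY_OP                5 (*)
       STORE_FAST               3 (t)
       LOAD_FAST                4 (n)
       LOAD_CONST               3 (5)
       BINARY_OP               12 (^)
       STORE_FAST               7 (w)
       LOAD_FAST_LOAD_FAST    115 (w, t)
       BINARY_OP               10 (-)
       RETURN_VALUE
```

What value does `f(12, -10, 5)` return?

122

LOAD_FAST_LOAD_FAST b,c → push -10,5. Stack: [-10, 5]
BINARY_OP - → -10 - 5 = -15. Stack: [-15]
STORE_FAST t → t=-15. Stack: []
LOAD_FAST t → push -15. Stack: [-15]
LOAD_CONST → push 11. Stack: [-15, 11]
BINARY_OP % → -15 % 11 = 7. Stack: [7]
STORE_FAST n → n=7. Stack: []
LOAD_FAST_LOAD_FAST n,t → push 7,-15. Stack: [7, -15]
BINARY_OP - → 7 - -15 = 22. Stack: [22]
LOAD_FAST t → push -15. Stack: [22, -15]
BINARY_OP | → 22 | -15 = -9. Stack: [-9]
STORE_FAST z → z=-9. Stack: []
LOAD_FAST b → push -10. Stack: [-10]
LOAD_CONST → push 9. Stack: [-10, 9]
BINARY_OP - → -10 - 9 = -19. Stack: [-19]
LOAD_FAST a → push 12. Stack: [-19, 12]
BINARY_OP * → -19 * 12 = -228. Stack: [-228]
STORE_FAST k → k=-228. Stack: []
LOAD_FAST_LOAD_FAST b,a → push -10,12. Stack: [-10, 12]
BINARY_OP * → -10 * 12 = -120. Stack: [-120]
STORE_FAST t → t=-120. Stack: []
LOAD_FAST n → push 7. Stack: [7]
LOAD_CONST → push 5. Stack: [7, 5]
BINARY_OP ^ → 7 ^ 5 = 2. Stack: [2]
STORE_FAST w → w=2. Stack: []
LOAD_FAST_LOAD_FAST w,t → push 2,-120. Stack: [2, -120]
BINARY_OP - → 2 - -120 = 122. Stack: [122]
RETURN_VALUE → return 122.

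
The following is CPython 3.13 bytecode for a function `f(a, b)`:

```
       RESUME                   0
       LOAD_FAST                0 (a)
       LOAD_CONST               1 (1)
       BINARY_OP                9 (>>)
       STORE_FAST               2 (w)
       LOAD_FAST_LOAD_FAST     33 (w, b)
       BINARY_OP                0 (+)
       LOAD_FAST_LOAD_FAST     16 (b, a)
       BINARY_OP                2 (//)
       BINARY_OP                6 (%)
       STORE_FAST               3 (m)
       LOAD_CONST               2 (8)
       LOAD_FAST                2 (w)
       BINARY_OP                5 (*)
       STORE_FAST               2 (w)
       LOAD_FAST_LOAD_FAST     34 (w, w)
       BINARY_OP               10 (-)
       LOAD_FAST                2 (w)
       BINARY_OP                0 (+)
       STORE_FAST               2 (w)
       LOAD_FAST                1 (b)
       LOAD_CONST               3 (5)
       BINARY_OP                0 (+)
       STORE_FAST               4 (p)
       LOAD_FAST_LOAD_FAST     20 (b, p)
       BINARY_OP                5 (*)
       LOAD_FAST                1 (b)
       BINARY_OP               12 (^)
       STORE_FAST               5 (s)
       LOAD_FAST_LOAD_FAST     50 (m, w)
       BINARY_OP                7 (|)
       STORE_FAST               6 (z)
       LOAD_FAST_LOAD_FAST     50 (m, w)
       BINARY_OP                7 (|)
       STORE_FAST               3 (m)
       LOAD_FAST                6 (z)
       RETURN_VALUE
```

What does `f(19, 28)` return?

72

LOAD_FAST a → push 19. Stack: [19]
LOAD_CONST → push 1. Stack: [19, 1]
BINARY_OP >> → 19 >> 1 = 9. Stack: [9]
STORE_FAST w → w=9. Stack: []
LOAD_FAST_LOAD_FAST w,b → push 9,28. Stack: [9, 28]
BINARY_OP + → 9 + 28 = 37. Stack: [37]
LOAD_FAST_LOAD_FAST b,a → push 28,19. Stack: [37, 28, 19]
BINARY_OP // → 28 // 19 = 1. Stack: [37, 1]
BINARY_OP % → 37 % 1 = 0. Stack: [0]
STORE_FAST m → m=0. Stack: []
LOAD_CONST → push 8. Stack: [8]
LOAD_FAST w → push 9. Stack: [8, 9]
BINARY_OP * → 8 * 9 = 72. Stack: [72]
STORE_FAST w → w=72. Stack: []
LOAD_FAST_LOAD_FAST w,w → push 72,72. Stack: [72, 72]
BINARY_OP - → 72 - 72 = 0. Stack: [0]
LOAD_FAST w → push 72. Stack: [0, 72]
BINARY_OP + → 0 + 72 = 72. Stack: [72]
STORE_FAST w → w=72. Stack: []
LOAD_FAST b → push 28. Stack: [28]
LOAD_CONST → push 5. Stack: [28, 5]
BINARY_OP + → 28 + 5 = 33. Stack: [33]
STORE_FAST p → p=33. Stack: []
LOAD_FAST_LOAD_FAST b,p → push 28,33. Stack: [28, 33]
BINARY_OP * → 28 * 33 = 924. Stack: [924]
LOAD_FAST b → push 28. Stack: [924, 28]
BINARY_OP ^ → 924 ^ 28 = 896. Stack: [896]
STORE_FAST s → s=896. Stack: []
LOAD_FAST_LOAD_FAST m,w → push 0,72. Stack: [0, 72]
BINARY_OP | → 0 | 72 = 72. Stack: [72]
STORE_FAST z → z=72. Stack: []
LOAD_FAST_LOAD_FAST m,w → push 0,72. Stack: [0, 72]
BINARY_OP | → 0 | 72 = 72. Stack: [72]
STORE_FAST m → m=72. Stack: []
LOAD_FAST z → push 72. Stack: [72]
RETURN_VALUE → return 72.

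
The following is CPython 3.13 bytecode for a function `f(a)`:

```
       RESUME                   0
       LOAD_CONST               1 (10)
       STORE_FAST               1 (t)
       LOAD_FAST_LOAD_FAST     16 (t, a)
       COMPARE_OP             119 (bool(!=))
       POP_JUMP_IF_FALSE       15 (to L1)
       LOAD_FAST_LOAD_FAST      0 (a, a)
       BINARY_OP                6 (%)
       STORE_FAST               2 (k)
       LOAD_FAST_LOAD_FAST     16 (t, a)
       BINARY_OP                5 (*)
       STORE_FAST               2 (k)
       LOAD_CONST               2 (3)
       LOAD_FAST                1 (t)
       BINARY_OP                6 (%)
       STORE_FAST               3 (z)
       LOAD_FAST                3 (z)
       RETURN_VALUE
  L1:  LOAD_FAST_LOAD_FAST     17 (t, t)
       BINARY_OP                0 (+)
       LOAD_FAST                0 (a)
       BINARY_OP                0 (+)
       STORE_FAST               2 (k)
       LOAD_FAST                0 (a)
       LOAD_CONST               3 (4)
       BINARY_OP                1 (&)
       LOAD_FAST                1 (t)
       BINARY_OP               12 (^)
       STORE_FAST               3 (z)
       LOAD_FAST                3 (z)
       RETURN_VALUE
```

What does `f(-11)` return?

3

LOAD_CONST → push 10. Stack: [10]
STORE_FAST t → t=10. Stack: []
LOAD_FAST_LOAD_FAST t,a → push 10,-11. Stack: [10, -11]
COMPARE_OP bool(!=) → 10 vs -11 = True. Stack: [True]
POP_JUMP_IF_FALSE → pop True; no jump. Stack: []
LOAD_FAST_LOAD_FAST a,a → push -11,-11. Stack: [-11, -11]
BINARY_OP % → -11 % -11 = 0. Stack: [0]
STORE_FAST k → k=0. Stack: []
LOAD_FAST_LOAD_FAST t,a → push 10,-11. Stack: [10, -11]
BINARY_OP * → 10 * -11 = -110. Stack: [-110]
STORE_FAST k → k=-110. Stack: []
LOAD_CONST → push 3. Stack: [3]
LOAD_FAST t → push 10. Stack: [3, 10]
BINARY_OP % → 3 % 10 = 3. Stack: [3]
STORE_FAST z → z=3. Stack: []
LOAD_FAST z → push 3. Stack: [3]
RETURN_VALUE → return 3.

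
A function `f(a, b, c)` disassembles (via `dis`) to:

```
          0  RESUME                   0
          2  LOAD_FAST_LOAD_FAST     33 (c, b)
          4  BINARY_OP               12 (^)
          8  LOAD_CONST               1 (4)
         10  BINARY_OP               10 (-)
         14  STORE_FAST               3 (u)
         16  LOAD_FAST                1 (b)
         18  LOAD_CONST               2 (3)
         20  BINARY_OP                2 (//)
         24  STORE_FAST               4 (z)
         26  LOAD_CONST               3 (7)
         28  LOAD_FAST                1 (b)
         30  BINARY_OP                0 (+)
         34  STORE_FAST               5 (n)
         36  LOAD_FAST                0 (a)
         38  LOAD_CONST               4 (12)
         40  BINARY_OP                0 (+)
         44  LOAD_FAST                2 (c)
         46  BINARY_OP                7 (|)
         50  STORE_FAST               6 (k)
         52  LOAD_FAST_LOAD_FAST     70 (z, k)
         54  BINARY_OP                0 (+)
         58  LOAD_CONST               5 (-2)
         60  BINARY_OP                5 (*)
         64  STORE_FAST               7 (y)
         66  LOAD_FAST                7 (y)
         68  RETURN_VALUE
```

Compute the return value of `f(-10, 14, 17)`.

LOAD_FAST_LOAD_FAST c,b → push 17,14. Stack: [17, 14]
BINARY_OP ^ → 17 ^ 14 = 31. Stack: [31]
LOAD_CONST → push 4. Stack: [31, 4]
BINARY_OP - → 31 - 4 = 27. Stack: [27]
STORE_FAST u → u=27. Stack: []
LOAD_FAST b → push 14. Stack: [14]
LOAD_CONST → push 3. Stack: [14, 3]
BINARY_OP // → 14 // 3 = 4. Stack: [4]
STORE_FAST z → z=4. Stack: []
LOAD_CONST → push 7. Stack: [7]
LOAD_FAST b → push 14. Stack: [7, 14]
BINARY_OP + → 7 + 14 = 21. Stack: [21]
STORE_FAST n → n=21. Stack: []
LOAD_FAST a → push -10. Stack: [-10]
LOAD_CONST → push 12. Stack: [-10, 12]
BINARY_OP + → -10 + 12 = 2. Stack: [2]
LOAD_FAST c → push 17. Stack: [2, 17]
BINARY_OP | → 2 | 17 = 19. Stack: [19]
STORE_FAST k → k=19. Stack: []
LOAD_FAST_LOAD_FAST z,k → push 4,19. Stack: [4, 19]
BINARY_OP + → 4 + 19 = 23. Stack: [23]
LOAD_CONST → push -2. Stack: [23, -2]
BINARY_OP * → 23 * -2 = -46. Stack: [-46]
STORE_FAST y → y=-46. Stack: []
LOAD_FAST y → push -46. Stack: [-46]
RETURN_VALUE → return -46.

-46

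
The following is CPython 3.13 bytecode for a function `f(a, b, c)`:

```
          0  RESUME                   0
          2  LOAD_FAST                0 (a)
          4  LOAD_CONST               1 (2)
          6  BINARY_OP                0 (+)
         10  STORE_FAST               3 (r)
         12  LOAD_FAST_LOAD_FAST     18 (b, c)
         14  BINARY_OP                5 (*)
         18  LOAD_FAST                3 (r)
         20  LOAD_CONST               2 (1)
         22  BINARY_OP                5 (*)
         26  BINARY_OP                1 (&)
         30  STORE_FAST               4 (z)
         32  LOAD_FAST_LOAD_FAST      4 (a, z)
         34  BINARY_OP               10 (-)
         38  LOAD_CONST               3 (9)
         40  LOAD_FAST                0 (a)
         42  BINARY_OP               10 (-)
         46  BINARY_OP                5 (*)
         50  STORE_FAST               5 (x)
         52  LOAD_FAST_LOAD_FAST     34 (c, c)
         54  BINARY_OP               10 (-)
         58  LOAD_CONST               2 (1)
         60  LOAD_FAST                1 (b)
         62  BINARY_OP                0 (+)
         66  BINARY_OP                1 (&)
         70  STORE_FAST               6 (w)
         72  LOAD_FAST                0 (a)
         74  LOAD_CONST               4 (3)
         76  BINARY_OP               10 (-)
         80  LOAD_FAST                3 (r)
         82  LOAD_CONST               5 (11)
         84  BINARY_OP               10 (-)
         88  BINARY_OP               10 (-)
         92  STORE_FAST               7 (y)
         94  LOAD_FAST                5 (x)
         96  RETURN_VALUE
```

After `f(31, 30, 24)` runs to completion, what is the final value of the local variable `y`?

6

LOAD_FAST a → push 31. Stack: [31]
LOAD_CONST → push 2. Stack: [31, 2]
BINARY_OP + → 31 + 2 = 33. Stack: [33]
STORE_FAST r → r=33. Stack: []
LOAD_FAST_LOAD_FAST b,c → push 30,24. Stack: [30, 24]
BINARY_OP * → 30 * 24 = 720. Stack: [720]
LOAD_FAST r → push 33. Stack: [720, 33]
LOAD_CONST → push 1. Stack: [720, 33, 1]
BINARY_OP * → 33 * 1 = 33. Stack: [720, 33]
BINARY_OP & → 720 & 33 = 0. Stack: [0]
STORE_FAST z → z=0. Stack: []
LOAD_FAST_LOAD_FAST a,z → push 31,0. Stack: [31, 0]
BINARY_OP - → 31 - 0 = 31. Stack: [31]
LOAD_CONST → push 9. Stack: [31, 9]
LOAD_FAST a → push 31. Stack: [31, 9, 31]
BINARY_OP - → 9 - 31 = -22. Stack: [31, -22]
BINARY_OP * → 31 * -22 = -682. Stack: [-682]
STORE_FAST x → x=-682. Stack: []
LOAD_FAST_LOAD_FAST c,c → push 24,24. Stack: [24, 24]
BINARY_OP - → 24 - 24 = 0. Stack: [0]
LOAD_CONST → push 1. Stack: [0, 1]
LOAD_FAST b → push 30. Stack: [0, 1, 30]
BINARY_OP + → 1 + 30 = 31. Stack: [0, 31]
BINARY_OP & → 0 & 31 = 0. Stack: [0]
STORE_FAST w → w=0. Stack: []
LOAD_FAST a → push 31. Stack: [31]
LOAD_CONST → push 3. Stack: [31, 3]
BINARY_OP - → 31 - 3 = 28. Stack: [28]
LOAD_FAST r → push 33. Stack: [28, 33]
LOAD_CONST → push 11. Stack: [28, 33, 11]
BINARY_OP - → 33 - 11 = 22. Stack: [28, 22]
BINARY_OP - → 28 - 22 = 6. Stack: [6]
STORE_FAST y → y=6. Stack: []
LOAD_FAST x → push -682. Stack: [-682]
RETURN_VALUE → return -682.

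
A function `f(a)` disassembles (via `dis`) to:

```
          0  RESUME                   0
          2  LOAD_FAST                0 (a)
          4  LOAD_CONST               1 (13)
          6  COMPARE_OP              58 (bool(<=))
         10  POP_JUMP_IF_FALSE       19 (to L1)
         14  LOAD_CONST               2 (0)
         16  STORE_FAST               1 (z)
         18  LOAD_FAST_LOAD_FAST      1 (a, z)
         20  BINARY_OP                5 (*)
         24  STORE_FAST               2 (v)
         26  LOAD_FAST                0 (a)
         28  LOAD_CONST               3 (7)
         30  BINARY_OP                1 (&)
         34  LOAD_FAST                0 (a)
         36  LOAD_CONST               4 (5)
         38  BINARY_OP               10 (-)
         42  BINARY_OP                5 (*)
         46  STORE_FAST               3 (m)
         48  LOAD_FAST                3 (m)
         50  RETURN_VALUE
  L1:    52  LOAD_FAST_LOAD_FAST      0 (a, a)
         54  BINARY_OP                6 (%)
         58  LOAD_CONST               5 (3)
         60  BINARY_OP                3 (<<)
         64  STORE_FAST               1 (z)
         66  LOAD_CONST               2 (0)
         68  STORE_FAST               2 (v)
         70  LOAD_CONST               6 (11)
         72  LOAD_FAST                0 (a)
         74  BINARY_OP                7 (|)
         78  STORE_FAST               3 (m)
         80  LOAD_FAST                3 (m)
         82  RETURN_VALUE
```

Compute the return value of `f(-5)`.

-30

LOAD_FAST a → push -5. Stack: [-5]
LOAD_CONST → push 13. Stack: [-5, 13]
COMPARE_OP bool(<=) → -5 vs 13 = True. Stack: [True]
POP_JUMP_IF_FALSE → pop True; no jump. Stack: []
LOAD_CONST → push 0. Stack: [0]
STORE_FAST z → z=0. Stack: []
LOAD_FAST_LOAD_FAST a,z → push -5,0. Stack: [-5, 0]
BINARY_OP * → -5 * 0 = 0. Stack: [0]
STORE_FAST v → v=0. Stack: []
LOAD_FAST a → push -5. Stack: [-5]
LOAD_CONST → push 7. Stack: [-5, 7]
BINARY_OP & → -5 & 7 = 3. Stack: [3]
LOAD_FAST a → push -5. Stack: [3, -5]
LOAD_CONST → push 5. Stack: [3, -5, 5]
BINARY_OP - → -5 - 5 = -10. Stack: [3, -10]
BINARY_OP * → 3 * -10 = -30. Stack: [-30]
STORE_FAST m → m=-30. Stack: []
LOAD_FAST m → push -30. Stack: [-30]
RETURN_VALUE → return -30.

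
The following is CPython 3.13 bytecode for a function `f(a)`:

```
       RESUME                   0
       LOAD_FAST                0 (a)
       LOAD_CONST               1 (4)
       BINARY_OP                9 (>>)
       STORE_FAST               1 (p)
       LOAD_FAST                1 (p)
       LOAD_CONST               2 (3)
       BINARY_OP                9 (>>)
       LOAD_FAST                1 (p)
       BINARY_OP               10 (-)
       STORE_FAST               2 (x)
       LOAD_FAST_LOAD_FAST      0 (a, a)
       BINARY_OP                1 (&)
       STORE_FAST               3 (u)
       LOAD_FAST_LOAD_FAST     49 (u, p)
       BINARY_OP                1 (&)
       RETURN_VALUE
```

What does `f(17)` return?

LOAD_FAST a → push 17. Stack: [17]
LOAD_CONST → push 4. Stack: [17, 4]
BINARY_OP >> → 17 >> 4 = 1. Stack: [1]
STORE_FAST p → p=1. Stack: []
LOAD_FAST p → push 1. Stack: [1]
LOAD_CONST → push 3. Stack: [1, 3]
BINARY_OP >> → 1 >> 3 = 0. Stack: [0]
LOAD_FAST p → push 1. Stack: [0, 1]
BINARY_OP - → 0 - 1 = -1. Stack: [-1]
STORE_FAST x → x=-1. Stack: []
LOAD_FAST_LOAD_FAST a,a → push 17,17. Stack: [17, 17]
BINARY_OP & → 17 & 17 = 17. Stack: [17]
STORE_FAST u → u=17. Stack: []
LOAD_FAST_LOAD_FAST u,p → push 17,1. Stack: [17, 1]
BINARY_OP & → 17 & 1 = 1. Stack: [1]
RETURN_VALUE → return 1.

1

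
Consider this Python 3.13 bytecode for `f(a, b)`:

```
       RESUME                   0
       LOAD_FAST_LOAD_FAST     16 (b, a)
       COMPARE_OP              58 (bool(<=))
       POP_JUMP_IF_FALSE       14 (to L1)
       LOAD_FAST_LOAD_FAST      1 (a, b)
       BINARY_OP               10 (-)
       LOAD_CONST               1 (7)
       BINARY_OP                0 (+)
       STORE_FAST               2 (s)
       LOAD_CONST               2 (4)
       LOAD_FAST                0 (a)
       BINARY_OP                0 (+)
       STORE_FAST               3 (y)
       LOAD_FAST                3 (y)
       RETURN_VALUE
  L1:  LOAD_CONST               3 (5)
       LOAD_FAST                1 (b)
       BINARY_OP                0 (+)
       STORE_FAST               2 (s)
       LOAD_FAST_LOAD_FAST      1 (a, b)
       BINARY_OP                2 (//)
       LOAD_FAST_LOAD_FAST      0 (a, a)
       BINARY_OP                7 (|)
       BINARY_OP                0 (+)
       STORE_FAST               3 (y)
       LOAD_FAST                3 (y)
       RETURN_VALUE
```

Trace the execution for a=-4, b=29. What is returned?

LOAD_FAST_LOAD_FAST b,a → push 29,-4. Stack: [29, -4]
COMPARE_OP bool(<=) → 29 vs -4 = False. Stack: [False]
POP_JUMP_IF_FALSE → pop False; jump. Stack: []
LOAD_CONST → push 5. Stack: [5]
LOAD_FAST b → push 29. Stack: [5, 29]
BINARY_OP + → 5 + 29 = 34. Stack: [34]
STORE_FAST s → s=34. Stack: []
LOAD_FAST_LOAD_FAST a,b → push -4,29. Stack: [-4, 29]
BINARY_OP // → -4 // 29 = -1. Stack: [-1]
LOAD_FAST_LOAD_FAST a,a → push -4,-4. Stack: [-1, -4, -4]
BINARY_OP | → -4 | -4 = -4. Stack: [-1, -4]
BINARY_OP + → -1 + -4 = -5. Stack: [-5]
STORE_FAST y → y=-5. Stack: []
LOAD_FAST y → push -5. Stack: [-5]
RETURN_VALUE → return -5.

-5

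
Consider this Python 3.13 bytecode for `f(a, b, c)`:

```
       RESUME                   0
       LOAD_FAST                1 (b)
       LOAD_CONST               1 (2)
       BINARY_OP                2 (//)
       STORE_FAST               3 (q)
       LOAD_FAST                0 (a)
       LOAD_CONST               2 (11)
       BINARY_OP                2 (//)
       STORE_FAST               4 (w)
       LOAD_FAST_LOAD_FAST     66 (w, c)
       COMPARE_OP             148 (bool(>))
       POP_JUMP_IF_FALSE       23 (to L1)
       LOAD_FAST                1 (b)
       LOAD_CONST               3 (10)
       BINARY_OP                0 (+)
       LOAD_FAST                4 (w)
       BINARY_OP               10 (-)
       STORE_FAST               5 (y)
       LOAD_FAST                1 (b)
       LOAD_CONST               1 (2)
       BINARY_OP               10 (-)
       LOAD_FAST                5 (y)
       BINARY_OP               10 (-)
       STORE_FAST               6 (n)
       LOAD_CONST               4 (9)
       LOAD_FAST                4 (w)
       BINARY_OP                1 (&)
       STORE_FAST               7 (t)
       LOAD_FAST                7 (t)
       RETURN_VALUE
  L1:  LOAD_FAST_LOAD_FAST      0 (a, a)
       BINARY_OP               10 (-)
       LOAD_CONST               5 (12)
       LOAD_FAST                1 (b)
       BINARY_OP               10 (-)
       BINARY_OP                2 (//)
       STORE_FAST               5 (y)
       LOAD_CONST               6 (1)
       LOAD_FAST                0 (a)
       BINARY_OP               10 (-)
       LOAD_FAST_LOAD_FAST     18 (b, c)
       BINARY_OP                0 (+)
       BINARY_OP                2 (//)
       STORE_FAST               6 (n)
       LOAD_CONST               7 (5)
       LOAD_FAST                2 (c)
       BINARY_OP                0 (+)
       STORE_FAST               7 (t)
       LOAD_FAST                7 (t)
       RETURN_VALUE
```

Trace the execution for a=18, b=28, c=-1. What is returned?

1

LOAD_FAST b → push 28. Stack: [28]
LOAD_CONST → push 2. Stack: [28, 2]
BINARY_OP // → 28 // 2 = 14. Stack: [14]
STORE_FAST q → q=14. Stack: []
LOAD_FAST a → push 18. Stack: [18]
LOAD_CONST → push 11. Stack: [18, 11]
BINARY_OP // → 18 // 11 = 1. Stack: [1]
STORE_FAST w → w=1. Stack: []
LOAD_FAST_LOAD_FAST w,c → push 1,-1. Stack: [1, -1]
COMPARE_OP bool(>) → 1 vs -1 = True. Stack: [True]
POP_JUMP_IF_FALSE → pop True; no jump. Stack: []
LOAD_FAST b → push 28. Stack: [28]
LOAD_CONST → push 10. Stack: [28, 10]
BINARY_OP + → 28 + 10 = 38. Stack: [38]
LOAD_FAST w → push 1. Stack: [38, 1]
BINARY_OP - → 38 - 1 = 37. Stack: [37]
STORE_FAST y → y=37. Stack: []
LOAD_FAST b → push 28. Stack: [28]
LOAD_CONST → push 2. Stack: [28, 2]
BINARY_OP - → 28 - 2 = 26. Stack: [26]
LOAD_FAST y → push 37. Stack: [26, 37]
BINARY_OP - → 26 - 37 = -11. Stack: [-11]
STORE_FAST n → n=-11. Stack: []
LOAD_CONST → push 9. Stack: [9]
LOAD_FAST w → push 1. Stack: [9, 1]
BINARY_OP & → 9 & 1 = 1. Stack: [1]
STORE_FAST t → t=1. Stack: []
LOAD_FAST t → push 1. Stack: [1]
RETURN_VALUE → return 1.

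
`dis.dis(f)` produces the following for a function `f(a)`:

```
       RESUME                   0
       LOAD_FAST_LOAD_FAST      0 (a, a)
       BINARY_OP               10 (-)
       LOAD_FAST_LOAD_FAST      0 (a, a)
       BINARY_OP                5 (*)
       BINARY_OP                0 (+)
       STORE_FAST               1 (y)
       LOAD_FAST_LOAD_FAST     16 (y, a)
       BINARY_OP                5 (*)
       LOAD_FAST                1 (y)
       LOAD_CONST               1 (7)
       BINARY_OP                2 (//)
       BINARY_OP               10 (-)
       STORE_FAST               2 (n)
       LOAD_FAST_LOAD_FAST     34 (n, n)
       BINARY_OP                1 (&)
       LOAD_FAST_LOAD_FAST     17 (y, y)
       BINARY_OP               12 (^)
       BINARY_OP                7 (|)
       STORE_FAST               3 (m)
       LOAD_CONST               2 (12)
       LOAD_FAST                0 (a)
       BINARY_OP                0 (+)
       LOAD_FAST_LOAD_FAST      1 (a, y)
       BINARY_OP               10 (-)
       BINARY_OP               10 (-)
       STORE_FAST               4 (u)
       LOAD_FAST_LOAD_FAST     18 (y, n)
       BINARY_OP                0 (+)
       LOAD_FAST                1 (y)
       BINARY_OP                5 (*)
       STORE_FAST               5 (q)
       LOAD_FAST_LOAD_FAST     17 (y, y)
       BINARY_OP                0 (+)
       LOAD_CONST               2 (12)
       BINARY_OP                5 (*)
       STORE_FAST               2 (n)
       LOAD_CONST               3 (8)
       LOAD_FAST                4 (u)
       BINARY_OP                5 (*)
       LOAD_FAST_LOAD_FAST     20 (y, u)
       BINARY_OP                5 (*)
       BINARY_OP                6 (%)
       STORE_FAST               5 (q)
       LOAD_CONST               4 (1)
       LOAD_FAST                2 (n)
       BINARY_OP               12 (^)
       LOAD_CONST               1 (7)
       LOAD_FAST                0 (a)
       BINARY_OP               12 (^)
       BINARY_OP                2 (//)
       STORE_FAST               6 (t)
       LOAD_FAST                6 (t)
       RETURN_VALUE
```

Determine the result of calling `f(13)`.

405

LOAD_FAST_LOAD_FAST a,a → push 13,13. Stack: [13, 13]
BINARY_OP - → 13 - 13 = 0. Stack: [0]
LOAD_FAST_LOAD_FAST a,a → push 13,13. Stack: [0, 13, 13]
BINARY_OP * → 13 * 13 = 169. Stack: [0, 169]
BINARY_OP + → 0 + 169 = 169. Stack: [169]
STORE_FAST y → y=169. Stack: []
LOAD_FAST_LOAD_FAST y,a → push 169,13. Stack: [169, 13]
BINARY_OP * → 169 * 13 = 2197. Stack: [2197]
LOAD_FAST y → push 169. Stack: [2197, 169]
LOAD_CONST → push 7. Stack: [2197, 169, 7]
BINARY_OP // → 169 // 7 = 24. Stack: [2197, 24]
BINARY_OP - → 2197 - 24 = 2173. Stack: [2173]
STORE_FAST n → n=2173. Stack: []
LOAD_FAST_LOAD_FAST n,n → push 2173,2173. Stack: [2173, 2173]
BINARY_OP & → 2173 & 2173 = 2173. Stack: [2173]
LOAD_FAST_LOAD_FAST y,y → push 169,169. Stack: [2173, 169, 169]
BINARY_OP ^ → 169 ^ 169 = 0. Stack: [2173, 0]
BINARY_OP | → 2173 | 0 = 2173. Stack: [2173]
STORE_FAST m → m=2173. Stack: []
LOAD_CONST → push 12. Stack: [12]
LOAD_FAST a → push 13. Stack: [12, 13]
BINARY_OP + → 12 + 13 = 25. Stack: [25]
LOAD_FAST_LOAD_FAST a,y → push 13,169. Stack: [25, 13, 169]
BINARY_OP - → 13 - 169 = -156. Stack: [25, -156]
BINARY_OP - → 25 - -156 = 181. Stack: [181]
STORE_FAST u → u=181. Stack: []
LOAD_FAST_LOAD_FAST y,n → push 169,2173. Stack: [169, 2173]
BINARY_OP + → 169 + 2173 = 2342. Stack: [2342]
LOAD_FAST y → push 169. Stack: [2342, 169]
BINARY_OP * → 2342 * 169 = 395798. Stack: [395798]
STORE_FAST q → q=395798. Stack: []
LOAD_FAST_LOAD_FAST y,y → push 169,169. Stack: [169, 169]
BINARY_OP + → 169 + 169 = 338. Stack: [338]
LOAD_CONST → push 12. Stack: [338, 12]
BINARY_OP * → 338 * 12 = 4056. Stack: [4056]
STORE_FAST n → n=4056. Stack: []
LOAD_CONST → push 8. Stack: [8]
LOAD_FAST u → push 181. Stack: [8, 181]
BINARY_OP * → 8 * 181 = 1448. Stack: [1448]
LOAD_FAST_LOAD_FAST y,u → push 169,181. Stack: [1448, 169, 181]
BINARY_OP * → 169 * 181 = 30589. Stack: [1448, 30589]
BINARY_OP % → 1448 % 30589 = 1448. Stack: [1448]
STORE_FAST q → q=1448. Stack: []
LOAD_CONST → push 1. Stack: [1]
LOAD_FAST n → push 4056. Stack: [1, 4056]
BINARY_OP ^ → 1 ^ 4056 = 4057. Stack: [4057]
LOAD_CONST → push 7. Stack: [4057, 7]
LOAD_FAST a → push 13. Stack: [4057, 7, 13]
BINARY_OP ^ → 7 ^ 13 = 10. Stack: [4057, 10]
BINARY_OP // → 4057 // 10 = 405. Stack: [405]
STORE_FAST t → t=405. Stack: []
LOAD_FAST t → push 405. Stack: [405]
RETURN_VALUE → return 405.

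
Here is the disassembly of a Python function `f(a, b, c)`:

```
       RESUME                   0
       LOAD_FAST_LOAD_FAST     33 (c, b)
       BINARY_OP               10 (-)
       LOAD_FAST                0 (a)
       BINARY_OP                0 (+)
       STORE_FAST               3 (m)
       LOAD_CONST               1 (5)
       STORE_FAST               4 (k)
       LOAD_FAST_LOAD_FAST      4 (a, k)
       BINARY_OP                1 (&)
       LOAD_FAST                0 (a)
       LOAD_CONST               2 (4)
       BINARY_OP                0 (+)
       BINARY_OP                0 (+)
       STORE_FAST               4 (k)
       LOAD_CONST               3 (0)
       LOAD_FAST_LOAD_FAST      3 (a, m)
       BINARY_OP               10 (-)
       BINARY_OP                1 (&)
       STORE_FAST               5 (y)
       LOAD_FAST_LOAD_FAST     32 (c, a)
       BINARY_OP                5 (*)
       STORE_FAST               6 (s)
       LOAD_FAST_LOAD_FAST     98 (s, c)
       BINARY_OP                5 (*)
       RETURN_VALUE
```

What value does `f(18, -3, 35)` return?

LOAD_FAST_LOAD_FAST c,b → push 35,-3. Stack: [35, -3]
BINARY_OP - → 35 - -3 = 38. Stack: [38]
LOAD_FAST a → push 18. Stack: [38, 18]
BINARY_OP + → 38 + 18 = 56. Stack: [56]
STORE_FAST m → m=56. Stack: []
LOAD_CONST → push 5. Stack: [5]
STORE_FAST k → k=5. Stack: []
LOAD_FAST_LOAD_FAST a,k → push 18,5. Stack: [18, 5]
BINARY_OP & → 18 & 5 = 0. Stack: [0]
LOAD_FAST a → push 18. Stack: [0, 18]
LOAD_CONST → push 4. Stack: [0, 18, 4]
BINARY_OP + → 18 + 4 = 22. Stack: [0, 22]
BINARY_OP + → 0 + 22 = 22. Stack: [22]
STORE_FAST k → k=22. Stack: []
LOAD_CONST → push 0. Stack: [0]
LOAD_FAST_LOAD_FAST a,m → push 18,56. Stack: [0, 18, 56]
BINARY_OP - → 18 - 56 = -38. Stack: [0, -38]
BINARY_OP & → 0 & -38 = 0. Stack: [0]
STORE_FAST y → y=0. Stack: []
LOAD_FAST_LOAD_FAST c,a → push 35,18. Stack: [35, 18]
BINARY_OP * → 35 * 18 = 630. Stack: [630]
STORE_FAST s → s=630. Stack: []
LOAD_FAST_LOAD_FAST s,c → push 630,35. Stack: [630, 35]
BINARY_OP * → 630 * 35 = 22050. Stack: [22050]
RETURN_VALUE → return 22050.

22050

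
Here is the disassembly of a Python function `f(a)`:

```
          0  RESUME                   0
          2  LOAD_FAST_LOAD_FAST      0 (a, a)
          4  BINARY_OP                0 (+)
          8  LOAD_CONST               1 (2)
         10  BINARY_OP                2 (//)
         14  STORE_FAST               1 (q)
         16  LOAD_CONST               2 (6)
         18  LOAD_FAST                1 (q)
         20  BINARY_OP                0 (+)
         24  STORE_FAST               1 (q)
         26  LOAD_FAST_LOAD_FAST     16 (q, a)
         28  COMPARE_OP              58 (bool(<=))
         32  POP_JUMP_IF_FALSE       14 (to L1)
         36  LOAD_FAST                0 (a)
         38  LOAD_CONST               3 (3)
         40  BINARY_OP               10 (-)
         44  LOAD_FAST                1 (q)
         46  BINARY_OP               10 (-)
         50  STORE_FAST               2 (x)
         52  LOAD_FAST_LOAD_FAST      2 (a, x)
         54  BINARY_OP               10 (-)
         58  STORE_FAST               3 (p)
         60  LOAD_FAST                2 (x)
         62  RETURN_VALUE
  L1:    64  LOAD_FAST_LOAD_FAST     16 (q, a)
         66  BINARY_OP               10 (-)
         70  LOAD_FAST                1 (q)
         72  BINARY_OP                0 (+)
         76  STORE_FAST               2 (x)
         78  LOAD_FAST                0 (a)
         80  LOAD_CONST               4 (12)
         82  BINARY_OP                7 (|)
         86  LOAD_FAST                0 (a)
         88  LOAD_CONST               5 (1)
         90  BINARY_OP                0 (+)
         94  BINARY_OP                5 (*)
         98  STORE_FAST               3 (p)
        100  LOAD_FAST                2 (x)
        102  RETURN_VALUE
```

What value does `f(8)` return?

LOAD_FAST_LOAD_FAST a,a → push 8,8. Stack: [8, 8]
BINARY_OP + → 8 + 8 = 16. Stack: [16]
LOAD_CONST → push 2. Stack: [16, 2]
BINARY_OP // → 16 // 2 = 8. Stack: [8]
STORE_FAST q → q=8. Stack: []
LOAD_CONST → push 6. Stack: [6]
LOAD_FAST q → push 8. Stack: [6, 8]
BINARY_OP + → 6 + 8 = 14. Stack: [14]
STORE_FAST q → q=14. Stack: []
LOAD_FAST_LOAD_FAST q,a → push 14,8. Stack: [14, 8]
COMPARE_OP bool(<=) → 14 vs 8 = False. Stack: [False]
POP_JUMP_IF_FALSE → pop False; jump. Stack: []
LOAD_FAST_LOAD_FAST q,a → push 14,8. Stack: [14, 8]
BINARY_OP - → 14 - 8 = 6. Stack: [6]
LOAD_FAST q → push 14. Stack: [6, 14]
BINARY_OP + → 6 + 14 = 20. Stack: [20]
STORE_FAST x → x=20. Stack: []
LOAD_FAST a → push 8. Stack: [8]
LOAD_CONST → push 12. Stack: [8, 12]
BINARY_OP | → 8 | 12 = 12. Stack: [12]
LOAD_FAST a → push 8. Stack: [12, 8]
LOAD_CONST → push 1. Stack: [12, 8, 1]
BINARY_OP + → 8 + 1 = 9. Stack: [12, 9]
BINARY_OP * → 12 * 9 = 108. Stack: [108]
STORE_FAST p → p=108. Stack: []
LOAD_FAST x → push 20. Stack: [20]
RETURN_VALUE → return 20.

20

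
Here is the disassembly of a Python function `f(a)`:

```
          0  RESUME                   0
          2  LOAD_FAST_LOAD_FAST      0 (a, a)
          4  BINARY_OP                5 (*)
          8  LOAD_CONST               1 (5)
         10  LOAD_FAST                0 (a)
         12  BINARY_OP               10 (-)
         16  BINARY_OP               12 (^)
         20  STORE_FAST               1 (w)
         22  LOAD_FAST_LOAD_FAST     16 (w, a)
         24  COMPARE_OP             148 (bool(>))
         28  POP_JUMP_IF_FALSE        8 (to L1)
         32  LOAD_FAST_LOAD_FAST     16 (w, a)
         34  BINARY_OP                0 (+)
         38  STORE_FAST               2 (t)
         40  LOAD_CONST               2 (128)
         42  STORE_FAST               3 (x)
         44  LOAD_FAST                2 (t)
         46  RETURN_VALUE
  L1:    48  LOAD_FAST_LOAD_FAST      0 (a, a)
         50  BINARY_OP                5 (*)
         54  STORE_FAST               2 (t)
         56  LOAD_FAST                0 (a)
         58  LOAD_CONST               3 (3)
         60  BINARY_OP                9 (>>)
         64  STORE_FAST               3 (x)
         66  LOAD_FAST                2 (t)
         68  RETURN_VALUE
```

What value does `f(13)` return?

LOAD_FAST_LOAD_FAST a,a → push 13,13. Stack: [13, 13]
BINARY_OP * → 13 * 13 = 169. Stack: [169]
LOAD_CONST → push 5. Stack: [169, 5]
LOAD_FAST a → push 13. Stack: [169, 5, 13]
BINARY_OP - → 5 - 13 = -8. Stack: [169, -8]
BINARY_OP ^ → 169 ^ -8 = -175. Stack: [-175]
STORE_FAST w → w=-175. Stack: []
LOAD_FAST_LOAD_FAST w,a → push -175,13. Stack: [-175, 13]
COMPARE_OP bool(>) → -175 vs 13 = False. Stack: [False]
POP_JUMP_IF_FALSE → pop False; jump. Stack: []
LOAD_FAST_LOAD_FAST a,a → push 13,13. Stack: [13, 13]
BINARY_OP * → 13 * 13 = 169. Stack: [169]
STORE_FAST t → t=169. Stack: []
LOAD_FAST a → push 13. Stack: [13]
LOAD_CONST → push 3. Stack: [13, 3]
BINARY_OP >> → 13 >> 3 = 1. Stack: [1]
STORE_FAST x → x=1. Stack: []
LOAD_FAST t → push 169. Stack: [169]
RETURN_VALUE → return 169.

169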